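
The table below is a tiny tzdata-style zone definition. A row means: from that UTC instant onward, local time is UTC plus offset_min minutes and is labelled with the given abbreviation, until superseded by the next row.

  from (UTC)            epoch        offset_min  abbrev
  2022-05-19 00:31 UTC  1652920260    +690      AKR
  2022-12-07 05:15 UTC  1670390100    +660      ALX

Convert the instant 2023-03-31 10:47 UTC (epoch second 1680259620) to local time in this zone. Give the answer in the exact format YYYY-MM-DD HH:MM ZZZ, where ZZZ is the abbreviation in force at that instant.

Query: 2023-03-31 10:47 UTC
Rule 2/2 (ALX, +11:00): 2022-12-07 05:15 UTC ≤ query < +∞
10·60 + 47 + 660 = 1307 min
1307 = 0·1440 + 1307; 1307 = 21·60 + 47 → 21:47, same day
→ 2023-03-31 21:47 ALX

2023-03-31 21:47 ALX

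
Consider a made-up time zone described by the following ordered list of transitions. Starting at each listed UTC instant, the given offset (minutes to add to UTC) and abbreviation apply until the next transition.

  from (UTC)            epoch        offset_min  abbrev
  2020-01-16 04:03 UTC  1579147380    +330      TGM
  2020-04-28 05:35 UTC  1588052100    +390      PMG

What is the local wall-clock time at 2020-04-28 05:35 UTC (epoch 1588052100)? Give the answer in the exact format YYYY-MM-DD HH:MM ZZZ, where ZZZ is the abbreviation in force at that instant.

Query: 2020-04-28 05:35 UTC
Rule 2/2 (PMG, +06:30): 2020-04-28 05:35 UTC ≤ query < +∞
5·60 + 35 + 390 = 725 min
725 = 0·1440 + 725; 725 = 12·60 + 5 → 12:05, same day
→ 2020-04-28 12:05 PMG

2020-04-28 12:05 PMG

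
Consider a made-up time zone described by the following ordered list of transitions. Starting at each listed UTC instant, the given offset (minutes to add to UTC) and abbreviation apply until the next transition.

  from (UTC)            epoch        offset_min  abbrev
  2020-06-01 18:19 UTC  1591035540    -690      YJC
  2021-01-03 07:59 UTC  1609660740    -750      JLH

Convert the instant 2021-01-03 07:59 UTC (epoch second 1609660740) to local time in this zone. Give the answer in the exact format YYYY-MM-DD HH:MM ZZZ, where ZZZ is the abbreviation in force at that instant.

2021-01-02 19:29 JLH

Query: 2021-01-03 07:59 UTC
Rule 2/2 (JLH, -12:30): 2021-01-03 07:59 UTC ≤ query < +∞
7·60 + 59 - 750 = -271 min
-271 = -1·1440 + 1169; 1169 = 19·60 + 29 → 19:29, 2021-01-03 - 1 day = 2021-01-02
→ 2021-01-02 19:29 JLH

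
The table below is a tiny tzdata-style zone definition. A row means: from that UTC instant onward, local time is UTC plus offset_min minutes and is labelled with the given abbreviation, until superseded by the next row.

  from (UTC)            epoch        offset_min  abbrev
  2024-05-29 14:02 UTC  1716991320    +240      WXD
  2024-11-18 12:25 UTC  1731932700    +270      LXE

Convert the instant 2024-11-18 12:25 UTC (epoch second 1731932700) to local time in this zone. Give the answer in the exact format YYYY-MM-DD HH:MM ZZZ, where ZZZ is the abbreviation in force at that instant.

Query: 2024-11-18 12:25 UTC
Rule 2/2 (LXE, +04:30): 2024-11-18 12:25 UTC ≤ query < +∞
12·60 + 25 + 270 = 1015 min
1015 = 0·1440 + 1015; 1015 = 16·60 + 55 → 16:55, same day
→ 2024-11-18 16:55 LXE

2024-11-18 16:55 LXE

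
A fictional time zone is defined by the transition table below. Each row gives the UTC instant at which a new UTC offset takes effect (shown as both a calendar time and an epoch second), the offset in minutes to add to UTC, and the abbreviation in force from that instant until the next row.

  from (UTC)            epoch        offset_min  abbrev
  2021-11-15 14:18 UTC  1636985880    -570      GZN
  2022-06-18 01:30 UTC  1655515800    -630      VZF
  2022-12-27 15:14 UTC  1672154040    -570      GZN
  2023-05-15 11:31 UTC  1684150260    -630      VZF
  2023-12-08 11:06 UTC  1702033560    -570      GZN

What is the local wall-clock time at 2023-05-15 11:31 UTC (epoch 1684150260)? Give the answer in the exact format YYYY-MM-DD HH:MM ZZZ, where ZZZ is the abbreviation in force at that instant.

Query: 2023-05-15 11:31 UTC
Rule 4/5 (VZF, -10:30): 2023-05-15 11:31 UTC ≤ query < 2023-12-08 11:06 UTC
11·60 + 31 - 630 = 61 min
61 = 0·1440 + 61; 61 = 1·60 + 1 → 01:01, same day
→ 2023-05-15 01:01 VZF

2023-05-15 01:01 VZF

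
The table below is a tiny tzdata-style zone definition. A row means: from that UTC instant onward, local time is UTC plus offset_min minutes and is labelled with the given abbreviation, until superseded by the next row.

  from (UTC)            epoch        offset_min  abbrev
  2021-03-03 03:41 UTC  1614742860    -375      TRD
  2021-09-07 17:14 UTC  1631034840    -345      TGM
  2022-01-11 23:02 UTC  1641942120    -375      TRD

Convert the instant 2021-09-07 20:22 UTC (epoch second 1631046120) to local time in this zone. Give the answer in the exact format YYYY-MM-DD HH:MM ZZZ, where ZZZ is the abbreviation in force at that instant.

2021-09-07 14:37 TGM

Query: 2021-09-07 20:22 UTC
Rule 2/3 (TGM, -05:45): 2021-09-07 17:14 UTC ≤ query < 2022-01-11 23:02 UTC
20·60 + 22 - 345 = 877 min
877 = 0·1440 + 877; 877 = 14·60 + 37 → 14:37, same day
→ 2021-09-07 14:37 TGM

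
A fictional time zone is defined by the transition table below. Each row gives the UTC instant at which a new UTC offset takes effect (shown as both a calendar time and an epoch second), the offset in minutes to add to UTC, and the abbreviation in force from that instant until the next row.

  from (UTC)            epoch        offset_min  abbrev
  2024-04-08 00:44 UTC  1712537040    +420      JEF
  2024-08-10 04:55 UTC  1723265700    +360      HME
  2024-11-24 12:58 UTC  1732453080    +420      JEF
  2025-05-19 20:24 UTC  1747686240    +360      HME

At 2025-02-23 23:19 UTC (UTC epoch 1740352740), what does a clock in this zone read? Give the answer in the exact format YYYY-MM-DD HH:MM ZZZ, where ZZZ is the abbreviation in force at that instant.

2025-02-24 06:19 JEF

Query: 2025-02-23 23:19 UTC
Rule 3/4 (JEF, +07:00): 2024-11-24 12:58 UTC ≤ query < 2025-05-19 20:24 UTC
23·60 + 19 + 420 = 1819 min
1819 = 1·1440 + 379; 379 = 6·60 + 19 → 06:19, 2025-02-23 + 1 day = 2025-02-24
→ 2025-02-24 06:19 JEF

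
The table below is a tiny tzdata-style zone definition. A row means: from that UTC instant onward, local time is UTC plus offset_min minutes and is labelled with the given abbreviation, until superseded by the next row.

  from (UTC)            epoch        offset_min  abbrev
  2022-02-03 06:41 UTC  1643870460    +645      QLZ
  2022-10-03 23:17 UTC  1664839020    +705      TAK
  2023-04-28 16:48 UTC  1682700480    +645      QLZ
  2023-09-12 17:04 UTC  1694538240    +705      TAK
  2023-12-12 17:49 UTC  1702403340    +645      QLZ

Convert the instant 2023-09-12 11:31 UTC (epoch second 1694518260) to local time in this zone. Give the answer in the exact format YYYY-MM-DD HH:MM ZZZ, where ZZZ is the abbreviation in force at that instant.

Query: 2023-09-12 11:31 UTC
Rule 3/5 (QLZ, +10:45): 2023-04-28 16:48 UTC ≤ query < 2023-09-12 17:04 UTC
11·60 + 31 + 645 = 1336 min
1336 = 0·1440 + 1336; 1336 = 22·60 + 16 → 22:16, same day
→ 2023-09-12 22:16 QLZ

2023-09-12 22:16 QLZ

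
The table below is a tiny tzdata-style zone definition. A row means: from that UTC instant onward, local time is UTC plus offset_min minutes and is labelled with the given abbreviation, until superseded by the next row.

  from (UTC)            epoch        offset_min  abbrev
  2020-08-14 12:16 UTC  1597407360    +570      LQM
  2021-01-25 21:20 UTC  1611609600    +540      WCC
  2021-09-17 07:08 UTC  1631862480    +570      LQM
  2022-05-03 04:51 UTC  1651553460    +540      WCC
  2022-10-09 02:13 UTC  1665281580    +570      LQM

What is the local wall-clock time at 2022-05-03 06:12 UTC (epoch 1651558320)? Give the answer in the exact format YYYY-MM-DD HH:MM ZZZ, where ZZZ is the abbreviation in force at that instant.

2022-05-03 15:12 WCC

Query: 2022-05-03 06:12 UTC
Rule 4/5 (WCC, +09:00): 2022-05-03 04:51 UTC ≤ query < 2022-10-09 02:13 UTC
6·60 + 12 + 540 = 912 min
912 = 0·1440 + 912; 912 = 15·60 + 12 → 15:12, same day
→ 2022-05-03 15:12 WCC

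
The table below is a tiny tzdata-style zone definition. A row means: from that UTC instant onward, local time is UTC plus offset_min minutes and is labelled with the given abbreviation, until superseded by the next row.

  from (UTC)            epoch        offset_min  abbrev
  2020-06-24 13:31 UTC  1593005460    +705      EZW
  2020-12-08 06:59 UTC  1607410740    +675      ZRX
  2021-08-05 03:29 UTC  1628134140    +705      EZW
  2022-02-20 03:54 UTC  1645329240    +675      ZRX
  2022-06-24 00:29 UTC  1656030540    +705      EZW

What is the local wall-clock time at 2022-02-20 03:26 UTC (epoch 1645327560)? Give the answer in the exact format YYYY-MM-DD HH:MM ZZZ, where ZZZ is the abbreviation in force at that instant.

2022-02-20 15:11 EZW

Query: 2022-02-20 03:26 UTC
Rule 3/5 (EZW, +11:45): 2021-08-05 03:29 UTC ≤ query < 2022-02-20 03:54 UTC
3·60 + 26 + 705 = 911 min
911 = 0·1440 + 911; 911 = 15·60 + 11 → 15:11, same day
→ 2022-02-20 15:11 EZW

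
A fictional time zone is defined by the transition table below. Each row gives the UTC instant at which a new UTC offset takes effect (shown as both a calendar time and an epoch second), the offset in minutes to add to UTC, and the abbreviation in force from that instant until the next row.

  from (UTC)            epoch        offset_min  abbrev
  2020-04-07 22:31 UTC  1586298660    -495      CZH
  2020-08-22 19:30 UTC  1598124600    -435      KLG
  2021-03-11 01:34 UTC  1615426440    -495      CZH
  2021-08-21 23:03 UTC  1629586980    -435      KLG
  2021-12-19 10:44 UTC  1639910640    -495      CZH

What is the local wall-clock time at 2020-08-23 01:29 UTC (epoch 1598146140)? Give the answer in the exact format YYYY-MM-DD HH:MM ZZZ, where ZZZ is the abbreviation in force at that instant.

Query: 2020-08-23 01:29 UTC
Rule 2/5 (KLG, -07:15): 2020-08-22 19:30 UTC ≤ query < 2021-03-11 01:34 UTC
1·60 + 29 - 435 = -346 min
-346 = -1·1440 + 1094; 1094 = 18·60 + 14 → 18:14, 2020-08-23 - 1 day = 2020-08-22
→ 2020-08-22 18:14 KLG

2020-08-22 18:14 KLG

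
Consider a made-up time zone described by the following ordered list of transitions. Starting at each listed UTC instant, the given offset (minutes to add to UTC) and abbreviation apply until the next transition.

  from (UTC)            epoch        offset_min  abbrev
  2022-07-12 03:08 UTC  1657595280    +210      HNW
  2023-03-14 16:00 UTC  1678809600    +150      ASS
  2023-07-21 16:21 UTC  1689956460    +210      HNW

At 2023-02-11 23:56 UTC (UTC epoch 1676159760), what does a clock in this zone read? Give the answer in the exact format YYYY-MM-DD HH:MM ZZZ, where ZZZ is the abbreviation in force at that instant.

2023-02-12 03:26 HNW

Query: 2023-02-11 23:56 UTC
Rule 1/3 (HNW, +03:30): 2022-07-12 03:08 UTC ≤ query < 2023-03-14 16:00 UTC
23·60 + 56 + 210 = 1646 min
1646 = 1·1440 + 206; 206 = 3·60 + 26 → 03:26, 2023-02-11 + 1 day = 2023-02-12
→ 2023-02-12 03:26 HNW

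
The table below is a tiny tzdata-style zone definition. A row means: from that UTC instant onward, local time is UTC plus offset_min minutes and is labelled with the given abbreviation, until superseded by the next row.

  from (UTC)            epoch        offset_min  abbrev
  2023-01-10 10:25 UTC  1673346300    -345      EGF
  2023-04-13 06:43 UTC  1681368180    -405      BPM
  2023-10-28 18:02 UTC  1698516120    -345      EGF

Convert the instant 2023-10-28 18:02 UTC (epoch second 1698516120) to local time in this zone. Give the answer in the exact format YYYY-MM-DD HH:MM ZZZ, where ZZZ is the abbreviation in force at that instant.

2023-10-28 12:17 EGF

Query: 2023-10-28 18:02 UTC
Rule 3/3 (EGF, -05:45): 2023-10-28 18:02 UTC ≤ query < +∞
18·60 + 2 - 345 = 737 min
737 = 0·1440 + 737; 737 = 12·60 + 17 → 12:17, same day
→ 2023-10-28 12:17 EGF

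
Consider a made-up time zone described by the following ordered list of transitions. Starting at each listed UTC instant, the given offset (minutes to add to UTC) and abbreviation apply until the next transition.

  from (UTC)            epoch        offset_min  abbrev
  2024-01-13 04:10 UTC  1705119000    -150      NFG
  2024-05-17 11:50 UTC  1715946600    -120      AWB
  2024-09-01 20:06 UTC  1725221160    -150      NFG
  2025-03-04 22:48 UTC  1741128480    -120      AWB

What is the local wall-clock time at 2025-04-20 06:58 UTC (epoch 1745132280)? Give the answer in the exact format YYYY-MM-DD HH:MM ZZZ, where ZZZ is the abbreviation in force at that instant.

Query: 2025-04-20 06:58 UTC
Rule 4/4 (AWB, -02:00): 2025-03-04 22:48 UTC ≤ query < +∞
6·60 + 58 - 120 = 298 min
298 = 0·1440 + 298; 298 = 4·60 + 58 → 04:58, same day
→ 2025-04-20 04:58 AWB

2025-04-20 04:58 AWB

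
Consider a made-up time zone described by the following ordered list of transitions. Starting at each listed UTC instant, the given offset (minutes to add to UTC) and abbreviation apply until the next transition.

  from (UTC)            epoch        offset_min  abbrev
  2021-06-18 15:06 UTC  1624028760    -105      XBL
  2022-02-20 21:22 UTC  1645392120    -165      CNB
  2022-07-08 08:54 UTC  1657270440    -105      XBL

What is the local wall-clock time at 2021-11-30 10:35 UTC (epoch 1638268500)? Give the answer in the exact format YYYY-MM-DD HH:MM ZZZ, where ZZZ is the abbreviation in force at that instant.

2021-11-30 08:50 XBL

Query: 2021-11-30 10:35 UTC
Rule 1/3 (XBL, -01:45): 2021-06-18 15:06 UTC ≤ query < 2022-02-20 21:22 UTC
10·60 + 35 - 105 = 530 min
530 = 0·1440 + 530; 530 = 8·60 + 50 → 08:50, same day
→ 2021-11-30 08:50 XBL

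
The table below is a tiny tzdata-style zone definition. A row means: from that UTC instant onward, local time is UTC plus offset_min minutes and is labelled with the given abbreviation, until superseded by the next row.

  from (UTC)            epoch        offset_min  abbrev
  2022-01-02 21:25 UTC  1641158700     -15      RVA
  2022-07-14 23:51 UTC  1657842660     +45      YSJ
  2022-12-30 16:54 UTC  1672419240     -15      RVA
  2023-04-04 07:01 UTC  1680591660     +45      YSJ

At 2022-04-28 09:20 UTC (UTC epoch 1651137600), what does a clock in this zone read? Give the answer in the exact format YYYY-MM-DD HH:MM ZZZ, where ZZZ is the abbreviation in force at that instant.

2022-04-28 09:05 RVA

Query: 2022-04-28 09:20 UTC
Rule 1/4 (RVA, -00:15): 2022-01-02 21:25 UTC ≤ query < 2022-07-14 23:51 UTC
9·60 + 20 - 15 = 545 min
545 = 0·1440 + 545; 545 = 9·60 + 5 → 09:05, same day
→ 2022-04-28 09:05 RVA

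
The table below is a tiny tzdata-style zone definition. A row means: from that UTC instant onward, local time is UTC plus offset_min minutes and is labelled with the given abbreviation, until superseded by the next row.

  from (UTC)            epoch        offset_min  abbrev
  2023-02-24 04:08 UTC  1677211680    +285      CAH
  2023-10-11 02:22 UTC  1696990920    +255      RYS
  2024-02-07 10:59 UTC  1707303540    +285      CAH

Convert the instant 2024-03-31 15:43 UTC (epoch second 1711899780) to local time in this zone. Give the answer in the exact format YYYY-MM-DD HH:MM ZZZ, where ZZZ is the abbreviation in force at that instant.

2024-03-31 20:28 CAH

Query: 2024-03-31 15:43 UTC
Rule 3/3 (CAH, +04:45): 2024-02-07 10:59 UTC ≤ query < +∞
15·60 + 43 + 285 = 1228 min
1228 = 0·1440 + 1228; 1228 = 20·60 + 28 → 20:28, same day
→ 2024-03-31 20:28 CAH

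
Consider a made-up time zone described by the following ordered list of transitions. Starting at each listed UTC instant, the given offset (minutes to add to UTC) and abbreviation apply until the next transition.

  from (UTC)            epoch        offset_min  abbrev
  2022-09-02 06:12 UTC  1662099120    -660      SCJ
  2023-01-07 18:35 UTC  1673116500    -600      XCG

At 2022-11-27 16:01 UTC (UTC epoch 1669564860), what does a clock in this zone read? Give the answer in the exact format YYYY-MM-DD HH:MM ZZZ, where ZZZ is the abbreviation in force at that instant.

2022-11-27 05:01 SCJ

Query: 2022-11-27 16:01 UTC
Rule 1/2 (SCJ, -11:00): 2022-09-02 06:12 UTC ≤ query < 2023-01-07 18:35 UTC
16·60 + 1 - 660 = 301 min
301 = 0·1440 + 301; 301 = 5·60 + 1 → 05:01, same day
→ 2022-11-27 05:01 SCJ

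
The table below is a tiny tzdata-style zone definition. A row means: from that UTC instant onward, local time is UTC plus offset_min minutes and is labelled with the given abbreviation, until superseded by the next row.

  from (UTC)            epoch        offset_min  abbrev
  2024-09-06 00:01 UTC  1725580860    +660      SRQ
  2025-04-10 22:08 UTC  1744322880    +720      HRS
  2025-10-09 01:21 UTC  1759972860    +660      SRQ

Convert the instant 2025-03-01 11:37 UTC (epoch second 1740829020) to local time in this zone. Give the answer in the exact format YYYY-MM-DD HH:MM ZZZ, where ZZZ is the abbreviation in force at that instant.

Query: 2025-03-01 11:37 UTC
Rule 1/3 (SRQ, +11:00): 2024-09-06 00:01 UTC ≤ query < 2025-04-10 22:08 UTC
11·60 + 37 + 660 = 1357 min
1357 = 0·1440 + 1357; 1357 = 22·60 + 37 → 22:37, same day
→ 2025-03-01 22:37 SRQ

2025-03-01 22:37 SRQ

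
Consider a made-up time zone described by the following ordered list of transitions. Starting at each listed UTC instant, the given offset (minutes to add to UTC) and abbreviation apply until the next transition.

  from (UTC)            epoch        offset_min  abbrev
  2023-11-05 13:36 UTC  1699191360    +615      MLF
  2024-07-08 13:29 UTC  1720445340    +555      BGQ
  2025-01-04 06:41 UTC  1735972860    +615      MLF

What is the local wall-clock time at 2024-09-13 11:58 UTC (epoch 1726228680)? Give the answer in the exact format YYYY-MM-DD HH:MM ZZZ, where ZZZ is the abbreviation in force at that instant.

2024-09-13 21:13 BGQ

Query: 2024-09-13 11:58 UTC
Rule 2/3 (BGQ, +09:15): 2024-07-08 13:29 UTC ≤ query < 2025-01-04 06:41 UTC
11·60 + 58 + 555 = 1273 min
1273 = 0·1440 + 1273; 1273 = 21·60 + 13 → 21:13, same day
→ 2024-09-13 21:13 BGQ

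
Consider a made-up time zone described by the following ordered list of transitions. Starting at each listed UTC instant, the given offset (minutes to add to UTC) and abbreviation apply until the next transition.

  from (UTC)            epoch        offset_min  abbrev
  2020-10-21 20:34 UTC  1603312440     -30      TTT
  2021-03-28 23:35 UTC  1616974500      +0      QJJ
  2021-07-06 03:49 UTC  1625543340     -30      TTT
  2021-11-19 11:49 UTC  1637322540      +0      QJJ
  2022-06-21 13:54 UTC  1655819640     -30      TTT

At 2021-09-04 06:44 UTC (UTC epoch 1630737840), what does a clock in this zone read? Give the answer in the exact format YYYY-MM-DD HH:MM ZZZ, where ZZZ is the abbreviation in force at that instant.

Query: 2021-09-04 06:44 UTC
Rule 3/5 (TTT, -00:30): 2021-07-06 03:49 UTC ≤ query < 2021-11-19 11:49 UTC
6·60 + 44 - 30 = 374 min
374 = 0·1440 + 374; 374 = 6·60 + 14 → 06:14, same day
→ 2021-09-04 06:14 TTT

2021-09-04 06:14 TTT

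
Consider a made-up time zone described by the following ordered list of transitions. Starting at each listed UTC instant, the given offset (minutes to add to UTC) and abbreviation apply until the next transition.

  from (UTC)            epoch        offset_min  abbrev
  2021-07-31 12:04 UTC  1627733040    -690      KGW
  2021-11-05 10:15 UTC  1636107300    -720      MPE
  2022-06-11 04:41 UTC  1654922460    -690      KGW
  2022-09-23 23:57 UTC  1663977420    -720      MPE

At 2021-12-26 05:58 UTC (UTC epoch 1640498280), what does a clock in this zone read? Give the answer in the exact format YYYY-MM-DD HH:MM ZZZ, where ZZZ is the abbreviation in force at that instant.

Query: 2021-12-26 05:58 UTC
Rule 2/4 (MPE, -12:00): 2021-11-05 10:15 UTC ≤ query < 2022-06-11 04:41 UTC
5·60 + 58 - 720 = -362 min
-362 = -1·1440 + 1078; 1078 = 17·60 + 58 → 17:58, 2021-12-26 - 1 day = 2021-12-25
→ 2021-12-25 17:58 MPE

2021-12-25 17:58 MPE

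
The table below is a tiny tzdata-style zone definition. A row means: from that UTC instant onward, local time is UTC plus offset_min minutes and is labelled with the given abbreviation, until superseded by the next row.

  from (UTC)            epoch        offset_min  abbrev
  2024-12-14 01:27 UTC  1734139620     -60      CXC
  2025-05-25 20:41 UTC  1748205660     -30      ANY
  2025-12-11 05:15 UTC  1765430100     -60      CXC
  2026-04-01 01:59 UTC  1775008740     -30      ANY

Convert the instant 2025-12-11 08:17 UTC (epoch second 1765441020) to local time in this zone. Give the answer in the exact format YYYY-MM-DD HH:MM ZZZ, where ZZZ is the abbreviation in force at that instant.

2025-12-11 07:17 CXC

Query: 2025-12-11 08:17 UTC
Rule 3/4 (CXC, -01:00): 2025-12-11 05:15 UTC ≤ query < 2026-04-01 01:59 UTC
8·60 + 17 - 60 = 437 min
437 = 0·1440 + 437; 437 = 7·60 + 17 → 07:17, same day
→ 2025-12-11 07:17 CXC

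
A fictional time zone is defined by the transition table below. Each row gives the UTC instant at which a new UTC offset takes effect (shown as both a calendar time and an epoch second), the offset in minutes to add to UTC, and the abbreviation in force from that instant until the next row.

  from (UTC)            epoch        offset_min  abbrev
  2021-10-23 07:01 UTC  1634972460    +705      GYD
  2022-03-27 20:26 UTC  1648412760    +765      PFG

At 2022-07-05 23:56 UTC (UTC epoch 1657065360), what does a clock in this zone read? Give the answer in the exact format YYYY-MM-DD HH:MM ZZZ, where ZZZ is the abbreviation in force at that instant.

Query: 2022-07-05 23:56 UTC
Rule 2/2 (PFG, +12:45): 2022-03-27 20:26 UTC ≤ query < +∞
23·60 + 56 + 765 = 2201 min
2201 = 1·1440 + 761; 761 = 12·60 + 41 → 12:41, 2022-07-05 + 1 day = 2022-07-06
→ 2022-07-06 12:41 PFG

2022-07-06 12:41 PFG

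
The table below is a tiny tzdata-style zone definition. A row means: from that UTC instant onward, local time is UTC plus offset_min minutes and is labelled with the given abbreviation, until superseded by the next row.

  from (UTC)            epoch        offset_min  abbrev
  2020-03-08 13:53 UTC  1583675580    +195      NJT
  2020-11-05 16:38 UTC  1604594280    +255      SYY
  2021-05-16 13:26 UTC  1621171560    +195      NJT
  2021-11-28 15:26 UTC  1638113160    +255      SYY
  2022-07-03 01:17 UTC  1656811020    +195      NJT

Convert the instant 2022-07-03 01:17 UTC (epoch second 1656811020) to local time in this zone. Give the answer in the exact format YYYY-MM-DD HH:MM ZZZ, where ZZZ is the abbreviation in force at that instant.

2022-07-03 04:32 NJT

Query: 2022-07-03 01:17 UTC
Rule 5/5 (NJT, +03:15): 2022-07-03 01:17 UTC ≤ query < +∞
1·60 + 17 + 195 = 272 min
272 = 0·1440 + 272; 272 = 4·60 + 32 → 04:32, same day
→ 2022-07-03 04:32 NJT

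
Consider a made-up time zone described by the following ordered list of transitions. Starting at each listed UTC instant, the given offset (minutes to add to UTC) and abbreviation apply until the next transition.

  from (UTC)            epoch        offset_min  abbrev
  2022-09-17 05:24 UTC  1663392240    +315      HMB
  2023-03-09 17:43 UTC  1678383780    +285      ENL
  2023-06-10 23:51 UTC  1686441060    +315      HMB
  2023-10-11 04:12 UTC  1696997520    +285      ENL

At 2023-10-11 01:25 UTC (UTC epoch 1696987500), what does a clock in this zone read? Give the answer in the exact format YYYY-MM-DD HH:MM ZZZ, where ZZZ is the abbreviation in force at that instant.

Query: 2023-10-11 01:25 UTC
Rule 3/4 (HMB, +05:15): 2023-06-10 23:51 UTC ≤ query < 2023-10-11 04:12 UTC
1·60 + 25 + 315 = 400 min
400 = 0·1440 + 400; 400 = 6·60 + 40 → 06:40, same day
→ 2023-10-11 06:40 HMB

2023-10-11 06:40 HMB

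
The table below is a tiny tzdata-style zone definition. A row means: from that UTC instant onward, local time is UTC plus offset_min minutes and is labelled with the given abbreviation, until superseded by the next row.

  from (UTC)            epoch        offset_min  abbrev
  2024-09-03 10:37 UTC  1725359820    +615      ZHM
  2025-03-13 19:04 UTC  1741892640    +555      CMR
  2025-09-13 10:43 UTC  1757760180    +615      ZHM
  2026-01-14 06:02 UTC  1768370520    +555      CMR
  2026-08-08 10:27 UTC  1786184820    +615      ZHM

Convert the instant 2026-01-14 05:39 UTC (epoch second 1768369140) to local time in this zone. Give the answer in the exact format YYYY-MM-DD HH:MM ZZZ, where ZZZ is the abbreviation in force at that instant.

Query: 2026-01-14 05:39 UTC
Rule 3/5 (ZHM, +10:15): 2025-09-13 10:43 UTC ≤ query < 2026-01-14 06:02 UTC
5·60 + 39 + 615 = 954 min
954 = 0·1440 + 954; 954 = 15·60 + 54 → 15:54, same day
→ 2026-01-14 15:54 ZHM

2026-01-14 15:54 ZHM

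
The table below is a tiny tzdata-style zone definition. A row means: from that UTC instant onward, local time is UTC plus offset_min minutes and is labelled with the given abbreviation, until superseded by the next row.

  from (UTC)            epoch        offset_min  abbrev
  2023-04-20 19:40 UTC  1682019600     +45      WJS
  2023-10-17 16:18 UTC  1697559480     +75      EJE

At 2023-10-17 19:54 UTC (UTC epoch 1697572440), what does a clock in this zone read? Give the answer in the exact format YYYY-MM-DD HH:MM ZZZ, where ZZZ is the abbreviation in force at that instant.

2023-10-17 21:09 EJE

Query: 2023-10-17 19:54 UTC
Rule 2/2 (EJE, +01:15): 2023-10-17 16:18 UTC ≤ query < +∞
19·60 + 54 + 75 = 1269 min
1269 = 0·1440 + 1269; 1269 = 21·60 + 9 → 21:09, same day
→ 2023-10-17 21:09 EJE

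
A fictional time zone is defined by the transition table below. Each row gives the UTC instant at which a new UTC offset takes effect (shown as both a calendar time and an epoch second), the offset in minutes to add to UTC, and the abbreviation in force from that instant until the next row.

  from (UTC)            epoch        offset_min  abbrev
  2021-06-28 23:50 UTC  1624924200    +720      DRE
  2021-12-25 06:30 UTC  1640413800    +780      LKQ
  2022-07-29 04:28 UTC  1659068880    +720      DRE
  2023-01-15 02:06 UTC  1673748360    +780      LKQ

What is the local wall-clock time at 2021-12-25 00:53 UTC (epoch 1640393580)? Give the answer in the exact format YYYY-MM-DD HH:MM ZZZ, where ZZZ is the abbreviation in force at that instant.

2021-12-25 12:53 DRE

Query: 2021-12-25 00:53 UTC
Rule 1/4 (DRE, +12:00): 2021-06-28 23:50 UTC ≤ query < 2021-12-25 06:30 UTC
0·60 + 53 + 720 = 773 min
773 = 0·1440 + 773; 773 = 12·60 + 53 → 12:53, same day
→ 2021-12-25 12:53 DRE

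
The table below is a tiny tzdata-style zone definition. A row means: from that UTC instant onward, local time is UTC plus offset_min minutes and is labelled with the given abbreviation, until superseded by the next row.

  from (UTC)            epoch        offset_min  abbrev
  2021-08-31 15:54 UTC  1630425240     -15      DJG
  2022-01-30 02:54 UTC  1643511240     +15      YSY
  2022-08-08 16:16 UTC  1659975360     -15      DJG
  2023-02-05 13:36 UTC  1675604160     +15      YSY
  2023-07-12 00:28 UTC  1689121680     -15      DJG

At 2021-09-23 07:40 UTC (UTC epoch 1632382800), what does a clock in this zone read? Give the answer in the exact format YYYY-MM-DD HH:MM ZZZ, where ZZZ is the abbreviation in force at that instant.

2021-09-23 07:25 DJG

Query: 2021-09-23 07:40 UTC
Rule 1/5 (DJG, -00:15): 2021-08-31 15:54 UTC ≤ query < 2022-01-30 02:54 UTC
7·60 + 40 - 15 = 445 min
445 = 0·1440 + 445; 445 = 7·60 + 25 → 07:25, same day
→ 2021-09-23 07:25 DJG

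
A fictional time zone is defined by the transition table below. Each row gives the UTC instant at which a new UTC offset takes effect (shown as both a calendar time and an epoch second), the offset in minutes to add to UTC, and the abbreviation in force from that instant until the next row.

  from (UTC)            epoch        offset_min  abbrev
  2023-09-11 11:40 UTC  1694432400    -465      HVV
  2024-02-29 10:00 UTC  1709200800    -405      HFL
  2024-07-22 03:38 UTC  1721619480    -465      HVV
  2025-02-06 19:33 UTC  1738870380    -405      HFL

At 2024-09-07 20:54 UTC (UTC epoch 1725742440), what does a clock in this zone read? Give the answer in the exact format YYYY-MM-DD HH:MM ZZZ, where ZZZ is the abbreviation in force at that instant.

2024-09-07 13:09 HVV

Query: 2024-09-07 20:54 UTC
Rule 3/4 (HVV, -07:45): 2024-07-22 03:38 UTC ≤ query < 2025-02-06 19:33 UTC
20·60 + 54 - 465 = 789 min
789 = 0·1440 + 789; 789 = 13·60 + 9 → 13:09, same day
→ 2024-09-07 13:09 HVV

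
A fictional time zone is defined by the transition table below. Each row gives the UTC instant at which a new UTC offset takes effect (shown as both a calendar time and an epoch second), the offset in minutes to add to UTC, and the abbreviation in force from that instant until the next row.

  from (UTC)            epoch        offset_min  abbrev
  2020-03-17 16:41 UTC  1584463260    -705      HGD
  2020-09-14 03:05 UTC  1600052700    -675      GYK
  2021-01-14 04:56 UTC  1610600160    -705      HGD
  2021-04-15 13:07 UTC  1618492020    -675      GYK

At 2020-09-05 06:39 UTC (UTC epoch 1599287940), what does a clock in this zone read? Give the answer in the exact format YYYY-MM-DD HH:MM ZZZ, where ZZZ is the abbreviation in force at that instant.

2020-09-04 18:54 HGD

Query: 2020-09-05 06:39 UTC
Rule 1/4 (HGD, -11:45): 2020-03-17 16:41 UTC ≤ query < 2020-09-14 03:05 UTC
6·60 + 39 - 705 = -306 min
-306 = -1·1440 + 1134; 1134 = 18·60 + 54 → 18:54, 2020-09-05 - 1 day = 2020-09-04
→ 2020-09-04 18:54 HGD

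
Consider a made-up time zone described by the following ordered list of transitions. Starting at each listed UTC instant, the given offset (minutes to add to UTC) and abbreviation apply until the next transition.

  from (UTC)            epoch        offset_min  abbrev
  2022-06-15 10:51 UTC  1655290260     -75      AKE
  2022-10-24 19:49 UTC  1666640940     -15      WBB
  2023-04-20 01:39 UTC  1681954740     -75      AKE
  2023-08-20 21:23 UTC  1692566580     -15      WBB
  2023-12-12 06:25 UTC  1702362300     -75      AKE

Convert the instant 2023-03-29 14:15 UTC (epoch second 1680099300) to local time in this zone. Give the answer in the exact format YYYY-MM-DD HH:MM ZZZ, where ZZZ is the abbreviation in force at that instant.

Query: 2023-03-29 14:15 UTC
Rule 2/5 (WBB, -00:15): 2022-10-24 19:49 UTC ≤ query < 2023-04-20 01:39 UTC
14·60 + 15 - 15 = 840 min
840 = 0·1440 + 840; 840 = 14·60 + 0 → 14:00, same day
→ 2023-03-29 14:00 WBB

2023-03-29 14:00 WBB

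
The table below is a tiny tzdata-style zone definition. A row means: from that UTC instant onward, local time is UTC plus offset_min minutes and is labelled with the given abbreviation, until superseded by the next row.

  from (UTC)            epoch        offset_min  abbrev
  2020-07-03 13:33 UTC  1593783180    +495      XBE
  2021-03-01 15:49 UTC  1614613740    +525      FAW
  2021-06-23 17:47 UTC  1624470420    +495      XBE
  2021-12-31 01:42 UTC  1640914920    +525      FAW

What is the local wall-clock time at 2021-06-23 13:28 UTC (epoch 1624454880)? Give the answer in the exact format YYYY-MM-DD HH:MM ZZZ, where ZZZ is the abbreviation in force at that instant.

Query: 2021-06-23 13:28 UTC
Rule 2/4 (FAW, +08:45): 2021-03-01 15:49 UTC ≤ query < 2021-06-23 17:47 UTC
13·60 + 28 + 525 = 1333 min
1333 = 0·1440 + 1333; 1333 = 22·60 + 13 → 22:13, same day
→ 2021-06-23 22:13 FAW

2021-06-23 22:13 FAW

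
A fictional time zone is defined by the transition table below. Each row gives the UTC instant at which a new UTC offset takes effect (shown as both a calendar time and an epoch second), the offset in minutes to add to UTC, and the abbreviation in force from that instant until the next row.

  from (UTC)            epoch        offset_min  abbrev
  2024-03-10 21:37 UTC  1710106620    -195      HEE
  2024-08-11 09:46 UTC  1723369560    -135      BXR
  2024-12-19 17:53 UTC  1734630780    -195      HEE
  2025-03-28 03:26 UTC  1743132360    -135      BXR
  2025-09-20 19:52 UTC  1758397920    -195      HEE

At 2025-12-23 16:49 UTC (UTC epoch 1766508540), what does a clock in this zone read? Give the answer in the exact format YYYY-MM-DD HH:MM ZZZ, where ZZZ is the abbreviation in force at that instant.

2025-12-23 13:34 HEE

Query: 2025-12-23 16:49 UTC
Rule 5/5 (HEE, -03:15): 2025-09-20 19:52 UTC ≤ query < +∞
16·60 + 49 - 195 = 814 min
814 = 0·1440 + 814; 814 = 13·60 + 34 → 13:34, same day
→ 2025-12-23 13:34 HEE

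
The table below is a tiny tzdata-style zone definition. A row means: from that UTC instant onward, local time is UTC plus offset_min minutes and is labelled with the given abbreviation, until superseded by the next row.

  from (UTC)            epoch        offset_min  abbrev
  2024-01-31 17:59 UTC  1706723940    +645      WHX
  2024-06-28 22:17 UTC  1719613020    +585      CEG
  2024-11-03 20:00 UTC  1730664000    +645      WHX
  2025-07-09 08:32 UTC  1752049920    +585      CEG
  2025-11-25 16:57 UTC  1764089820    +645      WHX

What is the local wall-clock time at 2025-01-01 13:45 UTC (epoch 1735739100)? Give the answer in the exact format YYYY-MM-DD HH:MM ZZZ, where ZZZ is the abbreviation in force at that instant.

2025-01-02 00:30 WHX

Query: 2025-01-01 13:45 UTC
Rule 3/5 (WHX, +10:45): 2024-11-03 20:00 UTC ≤ query < 2025-07-09 08:32 UTC
13·60 + 45 + 645 = 1470 min
1470 = 1·1440 + 30; 30 = 0·60 + 30 → 00:30, 2025-01-01 + 1 day = 2025-01-02
→ 2025-01-02 00:30 WHX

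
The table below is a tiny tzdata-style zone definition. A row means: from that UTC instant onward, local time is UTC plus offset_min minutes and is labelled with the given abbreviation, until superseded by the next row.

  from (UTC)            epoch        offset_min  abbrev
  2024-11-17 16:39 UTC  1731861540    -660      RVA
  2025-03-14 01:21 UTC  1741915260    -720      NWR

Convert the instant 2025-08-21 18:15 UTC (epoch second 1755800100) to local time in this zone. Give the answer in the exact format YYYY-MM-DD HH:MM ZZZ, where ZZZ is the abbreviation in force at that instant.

Query: 2025-08-21 18:15 UTC
Rule 2/2 (NWR, -12:00): 2025-03-14 01:21 UTC ≤ query < +∞
18·60 + 15 - 720 = 375 min
375 = 0·1440 + 375; 375 = 6·60 + 15 → 06:15, same day
→ 2025-08-21 06:15 NWR

2025-08-21 06:15 NWR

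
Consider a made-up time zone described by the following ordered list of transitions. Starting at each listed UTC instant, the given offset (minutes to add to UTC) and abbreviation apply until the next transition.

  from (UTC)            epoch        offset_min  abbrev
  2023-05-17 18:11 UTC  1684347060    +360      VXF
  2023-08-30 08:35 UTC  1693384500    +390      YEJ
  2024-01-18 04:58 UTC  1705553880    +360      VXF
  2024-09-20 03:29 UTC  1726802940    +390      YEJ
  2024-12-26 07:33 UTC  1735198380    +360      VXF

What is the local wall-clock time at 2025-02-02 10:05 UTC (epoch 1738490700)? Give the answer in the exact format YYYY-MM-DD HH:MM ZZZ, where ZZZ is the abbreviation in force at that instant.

Query: 2025-02-02 10:05 UTC
Rule 5/5 (VXF, +06:00): 2024-12-26 07:33 UTC ≤ query < +∞
10·60 + 5 + 360 = 965 min
965 = 0·1440 + 965; 965 = 16·60 + 5 → 16:05, same day
→ 2025-02-02 16:05 VXF

2025-02-02 16:05 VXF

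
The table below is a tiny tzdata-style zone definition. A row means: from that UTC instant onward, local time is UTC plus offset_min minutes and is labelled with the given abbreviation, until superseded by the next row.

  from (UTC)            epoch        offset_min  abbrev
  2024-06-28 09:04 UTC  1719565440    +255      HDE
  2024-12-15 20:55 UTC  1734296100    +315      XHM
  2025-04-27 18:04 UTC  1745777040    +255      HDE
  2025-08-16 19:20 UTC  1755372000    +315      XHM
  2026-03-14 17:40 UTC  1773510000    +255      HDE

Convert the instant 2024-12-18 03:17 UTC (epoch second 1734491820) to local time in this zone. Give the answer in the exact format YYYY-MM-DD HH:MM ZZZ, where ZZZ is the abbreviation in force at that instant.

Query: 2024-12-18 03:17 UTC
Rule 2/5 (XHM, +05:15): 2024-12-15 20:55 UTC ≤ query < 2025-04-27 18:04 UTC
3·60 + 17 + 315 = 512 min
512 = 0·1440 + 512; 512 = 8·60 + 32 → 08:32, same day
→ 2024-12-18 08:32 XHM

2024-12-18 08:32 XHM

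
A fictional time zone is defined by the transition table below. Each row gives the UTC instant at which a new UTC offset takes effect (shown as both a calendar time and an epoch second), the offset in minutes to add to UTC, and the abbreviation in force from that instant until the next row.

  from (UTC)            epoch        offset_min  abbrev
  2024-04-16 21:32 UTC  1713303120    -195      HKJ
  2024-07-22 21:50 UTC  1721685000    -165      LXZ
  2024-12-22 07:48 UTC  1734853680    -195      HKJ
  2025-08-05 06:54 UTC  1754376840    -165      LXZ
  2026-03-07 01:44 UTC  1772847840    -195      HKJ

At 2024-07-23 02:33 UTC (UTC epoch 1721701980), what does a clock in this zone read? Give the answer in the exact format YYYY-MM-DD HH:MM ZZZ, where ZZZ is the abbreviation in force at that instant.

2024-07-22 23:48 LXZ

Query: 2024-07-23 02:33 UTC
Rule 2/5 (LXZ, -02:45): 2024-07-22 21:50 UTC ≤ query < 2024-12-22 07:48 UTC
2·60 + 33 - 165 = -12 min
-12 = -1·1440 + 1428; 1428 = 23·60 + 48 → 23:48, 2024-07-23 - 1 day = 2024-07-22
→ 2024-07-22 23:48 LXZ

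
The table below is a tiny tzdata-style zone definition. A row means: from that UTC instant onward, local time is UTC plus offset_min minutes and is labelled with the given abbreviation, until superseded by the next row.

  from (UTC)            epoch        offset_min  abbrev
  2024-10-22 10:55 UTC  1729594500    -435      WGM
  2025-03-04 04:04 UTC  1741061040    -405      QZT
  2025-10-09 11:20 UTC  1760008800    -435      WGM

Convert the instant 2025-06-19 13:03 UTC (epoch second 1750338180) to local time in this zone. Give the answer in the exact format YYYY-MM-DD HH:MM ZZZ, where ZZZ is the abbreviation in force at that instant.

2025-06-19 06:18 QZT

Query: 2025-06-19 13:03 UTC
Rule 2/3 (QZT, -06:45): 2025-03-04 04:04 UTC ≤ query < 2025-10-09 11:20 UTC
13·60 + 3 - 405 = 378 min
378 = 0·1440 + 378; 378 = 6·60 + 18 → 06:18, same day
→ 2025-06-19 06:18 QZT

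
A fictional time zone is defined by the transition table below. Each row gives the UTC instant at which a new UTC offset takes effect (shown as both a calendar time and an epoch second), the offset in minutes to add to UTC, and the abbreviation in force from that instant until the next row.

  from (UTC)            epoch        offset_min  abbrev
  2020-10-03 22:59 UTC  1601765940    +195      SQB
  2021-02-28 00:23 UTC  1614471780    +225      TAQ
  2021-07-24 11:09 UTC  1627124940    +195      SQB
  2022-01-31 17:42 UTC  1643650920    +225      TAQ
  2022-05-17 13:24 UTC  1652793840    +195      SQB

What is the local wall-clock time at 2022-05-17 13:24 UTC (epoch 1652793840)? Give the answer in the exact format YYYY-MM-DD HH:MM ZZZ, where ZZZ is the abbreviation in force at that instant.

2022-05-17 16:39 SQB

Query: 2022-05-17 13:24 UTC
Rule 5/5 (SQB, +03:15): 2022-05-17 13:24 UTC ≤ query < +∞
13·60 + 24 + 195 = 999 min
999 = 0·1440 + 999; 999 = 16·60 + 39 → 16:39, same day
→ 2022-05-17 16:39 SQB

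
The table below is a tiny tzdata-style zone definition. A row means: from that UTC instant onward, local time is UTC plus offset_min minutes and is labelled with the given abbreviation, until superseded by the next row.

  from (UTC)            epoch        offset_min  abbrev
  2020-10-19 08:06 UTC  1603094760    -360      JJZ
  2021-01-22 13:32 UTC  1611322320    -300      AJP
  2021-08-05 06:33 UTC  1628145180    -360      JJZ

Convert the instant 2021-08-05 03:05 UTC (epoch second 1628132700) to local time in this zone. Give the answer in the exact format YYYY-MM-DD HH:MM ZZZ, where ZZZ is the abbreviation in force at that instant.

Query: 2021-08-05 03:05 UTC
Rule 2/3 (AJP, -05:00): 2021-01-22 13:32 UTC ≤ query < 2021-08-05 06:33 UTC
3·60 + 5 - 300 = -115 min
-115 = -1·1440 + 1325; 1325 = 22·60 + 5 → 22:05, 2021-08-05 - 1 day = 2021-08-04
→ 2021-08-04 22:05 AJP

2021-08-04 22:05 AJP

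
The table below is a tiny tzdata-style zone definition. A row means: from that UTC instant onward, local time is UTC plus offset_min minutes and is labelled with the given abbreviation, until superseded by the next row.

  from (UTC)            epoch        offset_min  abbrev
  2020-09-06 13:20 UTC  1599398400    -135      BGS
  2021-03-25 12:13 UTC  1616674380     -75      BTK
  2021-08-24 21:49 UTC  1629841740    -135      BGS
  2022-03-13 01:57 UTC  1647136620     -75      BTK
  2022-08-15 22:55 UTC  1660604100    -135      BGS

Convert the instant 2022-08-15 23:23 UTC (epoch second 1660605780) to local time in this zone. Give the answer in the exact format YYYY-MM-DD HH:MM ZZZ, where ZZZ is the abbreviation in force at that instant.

Query: 2022-08-15 23:23 UTC
Rule 5/5 (BGS, -02:15): 2022-08-15 22:55 UTC ≤ query < +∞
23·60 + 23 - 135 = 1268 min
1268 = 0·1440 + 1268; 1268 = 21·60 + 8 → 21:08, same day
→ 2022-08-15 21:08 BGS

2022-08-15 21:08 BGS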